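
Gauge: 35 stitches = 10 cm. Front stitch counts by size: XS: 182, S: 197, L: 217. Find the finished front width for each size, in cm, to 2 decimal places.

35/10 = 3.5 sts per cm.
XS: 182 / 3.5 = 52.000 → 52.00 cm.
S: 197 / 3.5 = 56.286 → 56.29 cm.
L: 217 / 3.5 = 62.000 → 62.00 cm.

XS 52.00 cm; S 56.29 cm; L 62.00 cm.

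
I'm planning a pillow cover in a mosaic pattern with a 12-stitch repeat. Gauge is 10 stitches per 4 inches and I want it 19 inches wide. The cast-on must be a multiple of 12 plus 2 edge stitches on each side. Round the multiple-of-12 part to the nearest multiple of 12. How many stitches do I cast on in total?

10 / 4 = 2.5 sts per inch.
19 × 2.5 = 47.50 sts.
Less 4 edge sts → 43.50 for the repeat.
Nearest multiple of 12: 48.
Add back 4 edge sts → 52.

CO 52 sts.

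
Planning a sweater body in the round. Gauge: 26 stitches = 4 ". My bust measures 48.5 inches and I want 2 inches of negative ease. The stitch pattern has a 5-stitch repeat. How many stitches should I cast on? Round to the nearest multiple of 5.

Finished = 48.5 − 2 = 46.5 inches.
26 / 4 = 6.5 sts/in.
46.5 × 6.5 = 302.25 sts.
Nearest multiple of 5: 300.

Cast on 300 stitches.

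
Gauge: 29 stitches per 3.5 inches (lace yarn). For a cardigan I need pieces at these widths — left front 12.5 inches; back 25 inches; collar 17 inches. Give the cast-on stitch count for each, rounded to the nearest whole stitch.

left front 104; back 207; collar 141.

Rate = 29/3.5 = 8.286 sts per in.
left front: 12.5 × 8.286 = 103.57 → 104.
back: 25 × 8.286 = 207.14 → 207.
collar: 17 × 8.286 = 140.86 → 141.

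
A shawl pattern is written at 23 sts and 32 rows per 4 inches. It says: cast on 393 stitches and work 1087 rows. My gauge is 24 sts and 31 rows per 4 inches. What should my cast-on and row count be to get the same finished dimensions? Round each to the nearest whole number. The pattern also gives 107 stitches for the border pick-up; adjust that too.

Cast on 410 stitches; work 1053 rows; border pick-up 112 stitches.

Stitches: 393 × 24/23 = 410.09 → 410.
Rows: 1087 × 31/32 = 1053.03 → 1053.
border pick-up: 107 × 24/23 = 111.65 → 112.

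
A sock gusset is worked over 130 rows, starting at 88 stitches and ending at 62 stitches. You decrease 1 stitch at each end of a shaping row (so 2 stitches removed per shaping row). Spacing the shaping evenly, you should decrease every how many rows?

Stitches to remove: |62 − 88| = 26.
Shaping rows needed: 26 / 2 = 13.
130 rows / 13 = every 10 rows.

Decrease every 10th row.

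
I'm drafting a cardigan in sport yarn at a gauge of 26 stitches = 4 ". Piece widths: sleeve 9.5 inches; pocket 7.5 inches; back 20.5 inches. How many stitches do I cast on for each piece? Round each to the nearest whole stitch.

sleeve 62; pocket 49; back 133.

Rate = 26/4 = 6.5 sts per in.
sleeve: 9.5 × 6.5 = 61.75 → 62.
pocket: 7.5 × 6.5 = 48.75 → 49.
back: 20.5 × 6.5 = 133.25 → 133.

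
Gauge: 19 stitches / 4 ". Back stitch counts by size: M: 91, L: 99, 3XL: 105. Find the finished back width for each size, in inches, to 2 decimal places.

19/4 = 4.75 sts per in.
M: 91 / 4.75 = 19.158 → 19.16 in.
L: 99 / 4.75 = 20.842 → 20.84 in.
3XL: 105 / 4.75 = 22.105 → 22.11 in.

M 19.16 inches; L 20.84 inches; 3XL 22.11 inches.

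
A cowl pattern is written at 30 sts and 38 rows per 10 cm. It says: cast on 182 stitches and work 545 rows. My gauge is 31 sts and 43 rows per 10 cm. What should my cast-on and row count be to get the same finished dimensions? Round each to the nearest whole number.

Cast on 188 stitches; work 617 rows.

Stitches: 182 × 31/30 = 188.07 → 188.
Rows: 545 × 43/38 = 616.71 → 617.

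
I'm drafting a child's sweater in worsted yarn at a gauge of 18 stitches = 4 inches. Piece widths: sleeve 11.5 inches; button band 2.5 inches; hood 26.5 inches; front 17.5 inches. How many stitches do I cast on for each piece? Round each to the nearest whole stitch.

sleeve 52; button band 11; hood 119; front 79.

Rate = 18/4 = 4.5 sts per in.
sleeve: 11.5 × 4.5 = 51.75 → 52.
button band: 2.5 × 4.5 = 11.25 → 11.
hood: 26.5 × 4.5 = 119.25 → 119.
front: 17.5 × 4.5 = 78.75 → 79.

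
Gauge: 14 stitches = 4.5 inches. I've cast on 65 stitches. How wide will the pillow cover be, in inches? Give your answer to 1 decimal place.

20.9 inches.

14 stitches / 4.5 inch = 3.111 stitches per inch.
65 / 3.111 = 20.89 inches.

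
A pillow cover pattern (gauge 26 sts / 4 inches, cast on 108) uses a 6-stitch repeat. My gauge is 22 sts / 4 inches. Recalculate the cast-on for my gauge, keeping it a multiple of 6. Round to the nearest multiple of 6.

CO 90 sts.

108 × 22 / 26 = 91.38.
Nearest multiple of 6: 90.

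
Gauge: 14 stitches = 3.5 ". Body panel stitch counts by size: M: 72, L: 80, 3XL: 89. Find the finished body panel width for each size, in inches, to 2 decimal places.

14/3.5 = 4 sts per in.
M: 72 / 4 = 18.000 → 18.00 in.
L: 80 / 4 = 20.000 → 20.00 in.
3XL: 89 / 4 = 22.250 → 22.25 in.

M 18.00 inches; L 20.00 inches; 3XL 22.25 inches.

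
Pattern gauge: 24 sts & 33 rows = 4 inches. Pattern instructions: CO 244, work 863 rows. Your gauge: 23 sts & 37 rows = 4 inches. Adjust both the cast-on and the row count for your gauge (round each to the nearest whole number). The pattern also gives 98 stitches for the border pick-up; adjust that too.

Cast on 234 stitches; work 968 rows; border pick-up 94 stitches.

Stitches: 244 × 23/24 = 233.83 → 234.
Rows: 863 × 37/33 = 967.61 → 968.
border pick-up: 98 × 23/24 = 93.92 → 94.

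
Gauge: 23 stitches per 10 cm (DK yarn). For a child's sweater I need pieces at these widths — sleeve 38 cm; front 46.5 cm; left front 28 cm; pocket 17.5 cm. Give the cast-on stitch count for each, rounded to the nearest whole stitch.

Rate = 23/10 = 2.3 sts per cm.
sleeve: 38 × 2.3 = 87.40 → 87.
front: 46.5 × 2.3 = 106.95 → 107.
left front: 28 × 2.3 = 64.40 → 64.
pocket: 17.5 × 2.3 = 40.25 → 40.

sleeve 87; front 107; left front 64; pocket 40.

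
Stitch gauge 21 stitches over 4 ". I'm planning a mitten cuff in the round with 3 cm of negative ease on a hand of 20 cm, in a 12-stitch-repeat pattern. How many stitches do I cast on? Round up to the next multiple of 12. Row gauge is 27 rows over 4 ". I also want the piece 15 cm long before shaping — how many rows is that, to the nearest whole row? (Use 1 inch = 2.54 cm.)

Finished = 20 − 3 = 17 cm.
17 cm × 1/2.54 = 6.69 inches.
21/4 = 5.25 sts per in; 6.69 × 5.25 = 35.14 sts.
Next multiple of 12 → 36.
15 cm = 5.91 inches; × 6.75 = 39.86 → 40 rows.

Cast on 36 stitches; work 40 rows.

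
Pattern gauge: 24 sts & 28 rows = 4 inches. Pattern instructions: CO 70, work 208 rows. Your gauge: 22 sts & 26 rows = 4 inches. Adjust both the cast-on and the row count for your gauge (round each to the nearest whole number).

Stitches: 70 × 22/24 = 64.17 → 64.
Rows: 208 × 26/28 = 193.14 → 193.

Cast on 64 stitches; work 193 rows.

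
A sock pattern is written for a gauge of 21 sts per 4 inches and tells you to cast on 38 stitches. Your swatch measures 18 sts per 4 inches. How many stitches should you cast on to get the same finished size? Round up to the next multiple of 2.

Cast on 34 stitches.

Scale factor = 18 / 21 = 0.857.
38 × 18 / 21 = 32.57 sts.
→ 34 sts.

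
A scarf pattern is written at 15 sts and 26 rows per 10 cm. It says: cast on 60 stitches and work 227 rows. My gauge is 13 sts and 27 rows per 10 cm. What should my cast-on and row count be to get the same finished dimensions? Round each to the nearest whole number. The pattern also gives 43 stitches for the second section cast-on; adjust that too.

Cast on 52 stitches; work 236 rows; second section cast-on 37 stitches.

Stitches: 60 × 13/15 = 52.00 → 52.
Rows: 227 × 27/26 = 235.73 → 236.
second section cast-on: 43 × 13/15 = 37.27 → 37.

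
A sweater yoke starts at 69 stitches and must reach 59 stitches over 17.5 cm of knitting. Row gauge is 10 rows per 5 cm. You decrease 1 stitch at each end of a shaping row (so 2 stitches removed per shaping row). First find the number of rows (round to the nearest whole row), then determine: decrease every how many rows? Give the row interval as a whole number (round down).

Rows = 17.5 × 2 = 35.0 → 35 rows.
Stitches to remove: 10 → 5 shaping rows (at 2 st each).
35 / 5 = 7.00 → every 7 rows.

Decrease every 7th row.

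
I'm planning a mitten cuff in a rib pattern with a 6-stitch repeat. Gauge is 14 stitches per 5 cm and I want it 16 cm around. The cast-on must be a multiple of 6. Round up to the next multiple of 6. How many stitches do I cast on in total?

CO 48 sts.

14 / 5 = 2.8 sts per cm.
16 × 2.8 = 44.80 sts.
Next multiple of 6: 48.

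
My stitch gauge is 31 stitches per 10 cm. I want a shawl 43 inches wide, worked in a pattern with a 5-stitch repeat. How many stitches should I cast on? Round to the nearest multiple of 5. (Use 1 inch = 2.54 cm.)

340 stitches.

43 in = 43 × 2.54 = 109.22 cm.
31 / 10 = 3.1 sts/cm.
109.22 × 3.1 = 338.58 sts.
→ 340.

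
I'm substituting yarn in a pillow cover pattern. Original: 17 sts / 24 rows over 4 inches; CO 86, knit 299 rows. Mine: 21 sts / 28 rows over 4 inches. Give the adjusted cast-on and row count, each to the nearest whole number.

Cast on 106 stitches; work 349 rows.

Stitches: 86 × 21/17 = 106.24 → 106.
Rows: 299 × 28/24 = 348.83 → 349.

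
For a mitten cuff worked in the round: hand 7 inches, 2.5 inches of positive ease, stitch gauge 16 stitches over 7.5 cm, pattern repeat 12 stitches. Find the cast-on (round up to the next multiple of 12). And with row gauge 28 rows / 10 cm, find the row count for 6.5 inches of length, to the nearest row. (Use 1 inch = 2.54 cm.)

Finished = 7 + 2.5 = 9.5 inches.
9.5 inches × 2.54 = 24.13 cm.
16/7.5 = 2.133 sts per cm; 24.13 × 2.133 = 51.48 sts.
Next multiple of 12 → 60.
6.5 inches = 16.51 cm; × 2.8 = 46.23 → 46 rows.

Cast on 60 stitches; work 46 rows.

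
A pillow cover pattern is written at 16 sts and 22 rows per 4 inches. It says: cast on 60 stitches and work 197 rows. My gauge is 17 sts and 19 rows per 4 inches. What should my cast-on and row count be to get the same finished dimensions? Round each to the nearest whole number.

Cast on 64 stitches; work 170 rows.

Stitches: 60 × 17/16 = 63.75 → 64.
Rows: 197 × 19/22 = 170.14 → 170.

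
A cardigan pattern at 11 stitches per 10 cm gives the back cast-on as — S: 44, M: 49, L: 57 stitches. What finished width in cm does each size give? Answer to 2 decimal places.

11/10 = 1.1 sts per cm.
S: 44 / 1.1 = 40.000 → 40.00 cm.
M: 49 / 1.1 = 44.545 → 44.55 cm.
L: 57 / 1.1 = 51.818 → 51.82 cm.

S 40.00 cm; M 44.55 cm; L 51.82 cm.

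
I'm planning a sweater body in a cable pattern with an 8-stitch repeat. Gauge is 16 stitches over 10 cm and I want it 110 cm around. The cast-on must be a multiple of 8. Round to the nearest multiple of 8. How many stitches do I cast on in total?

16 / 10 = 1.6 sts per cm.
110 × 1.6 = 176.00 sts.
Nearest multiple of 8: 176.

176 stitches.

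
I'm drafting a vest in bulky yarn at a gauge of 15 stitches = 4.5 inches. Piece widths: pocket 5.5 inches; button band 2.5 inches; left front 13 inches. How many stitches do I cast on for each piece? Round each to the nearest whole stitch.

Rate = 15/4.5 = 3.333 sts per in.
pocket: 5.5 × 3.333 = 18.33 → 18.
button band: 2.5 × 3.333 = 8.33 → 8.
left front: 13 × 3.333 = 43.33 → 43.

pocket 18; button band 8; left front 43.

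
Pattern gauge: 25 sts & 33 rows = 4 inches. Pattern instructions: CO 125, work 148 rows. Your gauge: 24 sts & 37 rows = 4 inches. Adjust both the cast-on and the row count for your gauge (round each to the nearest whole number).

Cast on 120 stitches; work 166 rows.

Stitches: 125 × 24/25 = 120.00 → 120.
Rows: 148 × 37/33 = 165.94 → 166.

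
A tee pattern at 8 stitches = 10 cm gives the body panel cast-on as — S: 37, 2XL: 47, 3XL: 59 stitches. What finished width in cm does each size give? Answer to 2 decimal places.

S 46.25 cm; 2XL 58.75 cm; 3XL 73.75 cm.

8/10 = 0.8 sts per cm.
S: 37 / 0.8 = 46.250 → 46.25 cm.
2XL: 47 / 0.8 = 58.750 → 58.75 cm.
3XL: 59 / 0.8 = 73.750 → 73.75 cm.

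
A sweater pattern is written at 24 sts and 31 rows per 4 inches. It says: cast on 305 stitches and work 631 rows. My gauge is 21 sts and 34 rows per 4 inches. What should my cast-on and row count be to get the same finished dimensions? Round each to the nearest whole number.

Cast on 267 stitches; work 692 rows.

Stitches: 305 × 21/24 = 266.88 → 267.
Rows: 631 × 34/31 = 692.06 → 692.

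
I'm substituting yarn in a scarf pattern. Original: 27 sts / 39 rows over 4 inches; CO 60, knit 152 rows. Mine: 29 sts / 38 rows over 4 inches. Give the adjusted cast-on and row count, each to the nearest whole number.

Stitches: 60 × 29/27 = 64.44 → 64.
Rows: 152 × 38/39 = 148.10 → 148.

Cast on 64 stitches; work 148 rows.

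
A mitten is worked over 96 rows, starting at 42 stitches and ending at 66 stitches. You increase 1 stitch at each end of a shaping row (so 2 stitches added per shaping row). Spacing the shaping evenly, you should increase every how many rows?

Stitches to add: |66 − 42| = 24.
Shaping rows needed: 24 / 2 = 12.
96 rows / 12 = every 8 rows.

Increase every 8th row.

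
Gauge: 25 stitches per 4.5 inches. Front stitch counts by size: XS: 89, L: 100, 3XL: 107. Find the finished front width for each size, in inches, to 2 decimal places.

25/4.5 = 5.556 sts per in.
XS: 89 / 5.556 = 16.020 → 16.02 in.
L: 100 / 5.556 = 18.000 → 18.00 in.
3XL: 107 / 5.556 = 19.260 → 19.26 in.

XS 16.02 inches; L 18.00 inches; 3XL 19.26 inches.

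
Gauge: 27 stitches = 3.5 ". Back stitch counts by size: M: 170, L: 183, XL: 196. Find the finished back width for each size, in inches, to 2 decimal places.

27/3.5 = 7.714 sts per in.
M: 170 / 7.714 = 22.037 → 22.04 in.
L: 183 / 7.714 = 23.722 → 23.72 in.
XL: 196 / 7.714 = 25.407 → 25.41 in.

M 22.04 inches; L 23.72 inches; XL 25.41 inches.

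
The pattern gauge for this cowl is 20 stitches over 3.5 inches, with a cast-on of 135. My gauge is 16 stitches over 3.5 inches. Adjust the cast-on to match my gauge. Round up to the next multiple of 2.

Scale factor = 16 / 20 = 0.800.
135 × 16 / 20 = 108.00 sts.

108 stitches.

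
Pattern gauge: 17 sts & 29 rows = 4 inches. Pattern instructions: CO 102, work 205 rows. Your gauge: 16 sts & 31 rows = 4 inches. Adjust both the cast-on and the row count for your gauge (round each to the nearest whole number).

Stitches: 102 × 16/17 = 96.00 → 96.
Rows: 205 × 31/29 = 219.14 → 219.

Cast on 96 stitches; work 219 rows.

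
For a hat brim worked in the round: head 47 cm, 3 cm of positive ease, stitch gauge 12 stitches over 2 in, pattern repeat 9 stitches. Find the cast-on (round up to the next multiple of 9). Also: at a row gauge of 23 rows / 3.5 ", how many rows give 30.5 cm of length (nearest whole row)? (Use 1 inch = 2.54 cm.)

Cast on 126 stitches; work 79 rows.

Finished = 47 + 3 = 50 cm.
50 cm × 1/2.54 = 19.69 inches.
12/2 = 6 sts per in; 19.69 × 6 = 118.11 sts.
Next multiple of 9 → 126.
30.5 cm = 12.01 inches; × 6.571 = 78.91 → 79 rows.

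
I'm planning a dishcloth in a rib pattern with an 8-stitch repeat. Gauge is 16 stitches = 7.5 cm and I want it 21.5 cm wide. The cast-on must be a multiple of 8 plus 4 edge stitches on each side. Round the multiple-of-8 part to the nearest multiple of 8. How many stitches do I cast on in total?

16 / 7.5 = 2.133 sts per cm.
21.5 × 2.133 = 45.87 sts.
Less 8 edge sts → 37.87 for the repeat.
Nearest multiple of 8: 40.
Add back 8 edge sts → 48.

Cast on 48 stitches.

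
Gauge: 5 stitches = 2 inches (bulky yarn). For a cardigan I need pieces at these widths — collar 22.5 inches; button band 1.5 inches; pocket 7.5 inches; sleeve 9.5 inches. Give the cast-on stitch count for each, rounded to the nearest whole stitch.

Rate = 5/2 = 2.5 sts per in.
collar: 22.5 × 2.5 = 56.25 → 56.
button band: 1.5 × 2.5 = 3.75 → 4.
pocket: 7.5 × 2.5 = 18.75 → 19.
sleeve: 9.5 × 2.5 = 23.75 → 24.

collar 56; button band 4; pocket 19; sleeve 24.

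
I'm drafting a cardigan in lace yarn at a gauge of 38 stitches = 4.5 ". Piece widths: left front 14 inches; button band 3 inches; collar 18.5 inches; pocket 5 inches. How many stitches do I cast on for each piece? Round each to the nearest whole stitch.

Rate = 38/4.5 = 8.444 sts per in.
left front: 14 × 8.444 = 118.22 → 118.
button band: 3 × 8.444 = 25.33 → 25.
collar: 18.5 × 8.444 = 156.22 → 156.
pocket: 5 × 8.444 = 42.22 → 42.

left front 118; button band 25; collar 156; pocket 42.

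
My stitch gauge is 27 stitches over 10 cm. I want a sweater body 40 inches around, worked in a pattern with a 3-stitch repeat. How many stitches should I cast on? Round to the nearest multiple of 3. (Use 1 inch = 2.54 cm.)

40 in = 40 × 2.54 = 101.60 cm.
27 / 10 = 2.7 sts/cm.
101.60 × 2.7 = 274.32 sts.
→ 273.

Cast on 273 stitches.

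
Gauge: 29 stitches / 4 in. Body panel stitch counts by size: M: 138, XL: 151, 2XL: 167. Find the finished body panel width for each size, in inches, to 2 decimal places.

M 19.03 inches; XL 20.83 inches; 2XL 23.03 inches.

29/4 = 7.25 sts per in.
M: 138 / 7.25 = 19.034 → 19.03 in.
XL: 151 / 7.25 = 20.828 → 20.83 in.
2XL: 167 / 7.25 = 23.034 → 23.03 in.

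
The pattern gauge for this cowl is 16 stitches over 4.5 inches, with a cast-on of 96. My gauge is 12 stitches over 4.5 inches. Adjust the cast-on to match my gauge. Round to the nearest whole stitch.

Cast on 72 stitches.

Scale factor = 12 / 16 = 0.750.
96 × 12 / 16 = 72.00 sts.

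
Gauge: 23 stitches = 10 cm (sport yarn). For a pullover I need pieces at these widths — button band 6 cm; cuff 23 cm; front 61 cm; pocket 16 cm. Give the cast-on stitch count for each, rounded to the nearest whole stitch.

Rate = 23/10 = 2.3 sts per cm.
button band: 6 × 2.3 = 13.80 → 14.
cuff: 23 × 2.3 = 52.90 → 53.
front: 61 × 2.3 = 140.30 → 140.
pocket: 16 × 2.3 = 36.80 → 37.

button band 14; cuff 53; front 140; pocket 37.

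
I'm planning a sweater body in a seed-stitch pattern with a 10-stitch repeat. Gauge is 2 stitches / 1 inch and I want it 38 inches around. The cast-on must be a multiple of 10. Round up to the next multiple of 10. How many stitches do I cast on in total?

Cast on 80 stitches.

2 / 1 = 2 sts per inch.
38 × 2 = 76.00 sts.
Next multiple of 10: 80.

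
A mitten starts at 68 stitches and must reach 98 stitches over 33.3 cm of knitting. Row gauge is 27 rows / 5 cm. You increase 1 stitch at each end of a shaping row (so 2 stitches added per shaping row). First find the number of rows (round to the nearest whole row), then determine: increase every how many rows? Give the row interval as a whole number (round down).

Rows = 33.3 × 5.4 = 179.8 → 180 rows.
Stitches to add: 30 → 15 shaping rows (at 2 st each).
180 / 15 = 12.00 → every 12 rows.

Increase every 12th row.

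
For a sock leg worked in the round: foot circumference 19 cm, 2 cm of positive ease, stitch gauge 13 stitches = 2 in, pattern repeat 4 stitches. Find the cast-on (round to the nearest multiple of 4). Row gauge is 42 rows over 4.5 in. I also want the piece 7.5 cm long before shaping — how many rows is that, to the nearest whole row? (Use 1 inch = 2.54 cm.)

Finished = 19 + 2 = 21 cm.
21 cm × 1/2.54 = 8.27 inches.
13/2 = 6.5 sts per in; 8.27 × 6.5 = 53.74 sts.
Nearest multiple of 4 → 52.
7.5 cm = 2.95 inches; × 9.333 = 27.56 → 28 rows.

Cast on 52 stitches; work 28 rows.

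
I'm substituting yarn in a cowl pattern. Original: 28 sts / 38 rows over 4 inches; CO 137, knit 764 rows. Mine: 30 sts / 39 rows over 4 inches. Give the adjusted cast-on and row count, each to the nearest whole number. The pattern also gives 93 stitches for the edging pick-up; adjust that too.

Stitches: 137 × 30/28 = 146.79 → 147.
Rows: 764 × 39/38 = 784.11 → 784.
edging pick-up: 93 × 30/28 = 99.64 → 100.

Cast on 147 stitches; work 784 rows; edging pick-up 100 stitches.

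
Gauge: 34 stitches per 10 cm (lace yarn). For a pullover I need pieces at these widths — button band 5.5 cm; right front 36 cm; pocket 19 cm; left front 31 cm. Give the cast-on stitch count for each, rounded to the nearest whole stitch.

Rate = 34/10 = 3.4 sts per cm.
button band: 5.5 × 3.4 = 18.70 → 19.
right front: 36 × 3.4 = 122.40 → 122.
pocket: 19 × 3.4 = 64.60 → 65.
left front: 31 × 3.4 = 105.40 → 105.

button band 19; right front 122; pocket 65; left front 105.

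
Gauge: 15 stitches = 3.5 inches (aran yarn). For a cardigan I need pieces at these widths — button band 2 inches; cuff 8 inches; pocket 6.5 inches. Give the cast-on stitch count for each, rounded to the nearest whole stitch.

Rate = 15/3.5 = 4.286 sts per in.
button band: 2 × 4.286 = 8.57 → 9.
cuff: 8 × 4.286 = 34.29 → 34.
pocket: 6.5 × 4.286 = 27.86 → 28.

button band 9; cuff 34; pocket 28.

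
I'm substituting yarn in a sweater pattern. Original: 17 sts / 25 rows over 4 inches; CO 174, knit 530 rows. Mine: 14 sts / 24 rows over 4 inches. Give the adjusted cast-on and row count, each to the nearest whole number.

Stitches: 174 × 14/17 = 143.29 → 143.
Rows: 530 × 24/25 = 508.80 → 509.

Cast on 143 stitches; work 509 rows.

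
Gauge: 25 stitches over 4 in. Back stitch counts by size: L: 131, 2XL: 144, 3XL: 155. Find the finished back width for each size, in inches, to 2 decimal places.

25/4 = 6.25 sts per in.
L: 131 / 6.25 = 20.960 → 20.96 in.
2XL: 144 / 6.25 = 23.040 → 23.04 in.
3XL: 155 / 6.25 = 24.800 → 24.80 in.

L 20.96 inches; 2XL 23.04 inches; 3XL 24.80 inches.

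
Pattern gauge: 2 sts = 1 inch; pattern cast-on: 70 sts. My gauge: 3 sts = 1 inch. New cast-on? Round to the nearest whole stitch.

Scale factor = 3 / 2 = 1.500.
70 × 3 / 2 = 105.00 sts.

CO 105 sts.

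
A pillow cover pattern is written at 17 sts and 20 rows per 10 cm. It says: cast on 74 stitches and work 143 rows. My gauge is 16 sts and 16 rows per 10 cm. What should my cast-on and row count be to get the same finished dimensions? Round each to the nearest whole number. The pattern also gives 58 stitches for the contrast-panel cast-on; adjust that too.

Stitches: 74 × 16/17 = 69.65 → 70.
Rows: 143 × 16/20 = 114.40 → 114.
contrast-panel cast-on: 58 × 16/17 = 54.59 → 55.

Cast on 70 stitches; work 114 rows; contrast-panel cast-on 55 stitches.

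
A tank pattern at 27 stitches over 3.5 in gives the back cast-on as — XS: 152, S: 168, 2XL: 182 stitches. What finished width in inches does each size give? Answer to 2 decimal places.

27/3.5 = 7.714 sts per in.
XS: 152 / 7.714 = 19.704 → 19.70 in.
S: 168 / 7.714 = 21.778 → 21.78 in.
2XL: 182 / 7.714 = 23.593 → 23.59 in.

XS 19.70 inches; S 21.78 inches; 2XL 23.59 inches.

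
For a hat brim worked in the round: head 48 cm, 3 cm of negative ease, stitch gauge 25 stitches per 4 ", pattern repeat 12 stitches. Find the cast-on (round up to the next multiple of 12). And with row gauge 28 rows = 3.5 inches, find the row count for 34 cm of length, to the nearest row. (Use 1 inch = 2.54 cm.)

Finished = 48 − 3 = 45 cm.
45 cm × 1/2.54 = 17.72 inches.
25/4 = 6.25 sts per in; 17.72 × 6.25 = 110.73 sts.
Next multiple of 12 → 120.
34 cm = 13.39 inches; × 8 = 107.09 → 107 rows.

Cast on 120 stitches; work 107 rows.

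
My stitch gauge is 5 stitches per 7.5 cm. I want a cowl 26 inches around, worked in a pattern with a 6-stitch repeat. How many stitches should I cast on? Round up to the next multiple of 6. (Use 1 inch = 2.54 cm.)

Cast on 48 stitches.

26 in = 26 × 2.54 = 66.04 cm.
5 / 7.5 = 0.667 sts/cm.
66.04 × 0.667 = 44.03 sts.
→ 48.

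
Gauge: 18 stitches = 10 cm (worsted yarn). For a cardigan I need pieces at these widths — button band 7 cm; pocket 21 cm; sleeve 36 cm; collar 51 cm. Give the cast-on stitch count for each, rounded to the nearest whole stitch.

button band 13; pocket 38; sleeve 65; collar 92.

Rate = 18/10 = 1.8 sts per cm.
button band: 7 × 1.8 = 12.60 → 13.
pocket: 21 × 1.8 = 37.80 → 38.
sleeve: 36 × 1.8 = 64.80 → 65.
collar: 51 × 1.8 = 91.80 → 92.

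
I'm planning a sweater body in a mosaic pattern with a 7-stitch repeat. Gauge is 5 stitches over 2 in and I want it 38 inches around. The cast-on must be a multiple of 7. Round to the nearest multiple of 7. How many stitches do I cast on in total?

5 / 2 = 2.5 sts per inch.
38 × 2.5 = 95.00 sts.
Nearest multiple of 7: 98.

Cast on 98 stitches.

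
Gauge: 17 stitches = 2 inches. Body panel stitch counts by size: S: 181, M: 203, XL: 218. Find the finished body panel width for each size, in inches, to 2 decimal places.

S 21.29 inches; M 23.88 inches; XL 25.65 inches.

17/2 = 8.5 sts per in.
S: 181 / 8.5 = 21.294 → 21.29 in.
M: 203 / 8.5 = 23.882 → 23.88 in.
XL: 218 / 8.5 = 25.647 → 25.65 in.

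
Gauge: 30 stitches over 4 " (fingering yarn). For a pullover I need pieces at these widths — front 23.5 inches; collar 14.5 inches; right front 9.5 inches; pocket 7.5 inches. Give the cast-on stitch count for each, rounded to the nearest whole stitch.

Rate = 30/4 = 7.5 sts per in.
front: 23.5 × 7.5 = 176.25 → 176.
collar: 14.5 × 7.5 = 108.75 → 109.
right front: 9.5 × 7.5 = 71.25 → 71.
pocket: 7.5 × 7.5 = 56.25 → 56.

front 176; collar 109; right front 71; pocket 56.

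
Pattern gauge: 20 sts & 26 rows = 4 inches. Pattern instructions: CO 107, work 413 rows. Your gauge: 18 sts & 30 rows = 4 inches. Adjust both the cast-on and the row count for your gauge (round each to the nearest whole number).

Cast on 96 stitches; work 477 rows.

Stitches: 107 × 18/20 = 96.30 → 96.
Rows: 413 × 30/26 = 476.54 → 477.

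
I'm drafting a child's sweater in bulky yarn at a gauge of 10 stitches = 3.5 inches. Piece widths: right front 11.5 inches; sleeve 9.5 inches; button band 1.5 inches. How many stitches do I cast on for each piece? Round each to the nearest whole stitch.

right front 33; sleeve 27; button band 4.

Rate = 10/3.5 = 2.857 sts per in.
right front: 11.5 × 2.857 = 32.86 → 33.
sleeve: 9.5 × 2.857 = 27.14 → 27.
button band: 1.5 × 2.857 = 4.29 → 4.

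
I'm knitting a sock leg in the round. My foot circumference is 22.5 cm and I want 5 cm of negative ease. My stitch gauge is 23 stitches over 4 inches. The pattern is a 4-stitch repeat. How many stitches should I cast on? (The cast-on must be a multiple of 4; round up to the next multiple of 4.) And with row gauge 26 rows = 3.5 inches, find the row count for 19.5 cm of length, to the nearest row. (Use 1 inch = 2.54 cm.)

Cast on 40 stitches; work 57 rows.

Finished = 22.5 − 5 = 17.5 cm.
17.5 cm × 1/2.54 = 6.89 inches.
23/4 = 5.75 sts per in; 6.89 × 5.75 = 39.62 sts.
Next multiple of 4 → 40.
19.5 cm = 7.68 inches; × 7.429 = 57.03 → 57 rows.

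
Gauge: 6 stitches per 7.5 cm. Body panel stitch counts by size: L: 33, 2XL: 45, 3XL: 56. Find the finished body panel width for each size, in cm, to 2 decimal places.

L 41.25 cm; 2XL 56.25 cm; 3XL 70.00 cm.

6/7.5 = 0.8 sts per cm.
L: 33 / 0.8 = 41.250 → 41.25 cm.
2XL: 45 / 0.8 = 56.250 → 56.25 cm.
3XL: 56 / 0.8 = 70.000 → 70.00 cm.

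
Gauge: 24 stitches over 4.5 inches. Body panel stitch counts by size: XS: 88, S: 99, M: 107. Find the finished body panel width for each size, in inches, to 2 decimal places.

24/4.5 = 5.333 sts per in.
XS: 88 / 5.333 = 16.500 → 16.50 in.
S: 99 / 5.333 = 18.562 → 18.56 in.
M: 107 / 5.333 = 20.062 → 20.06 in.

XS 16.50 inches; S 18.56 inches; M 20.06 inches.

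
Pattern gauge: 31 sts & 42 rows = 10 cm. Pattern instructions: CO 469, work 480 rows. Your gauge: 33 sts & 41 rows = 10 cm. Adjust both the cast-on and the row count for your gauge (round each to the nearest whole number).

Stitches: 469 × 33/31 = 499.26 → 499.
Rows: 480 × 41/42 = 468.57 → 469.

Cast on 499 stitches; work 469 rows.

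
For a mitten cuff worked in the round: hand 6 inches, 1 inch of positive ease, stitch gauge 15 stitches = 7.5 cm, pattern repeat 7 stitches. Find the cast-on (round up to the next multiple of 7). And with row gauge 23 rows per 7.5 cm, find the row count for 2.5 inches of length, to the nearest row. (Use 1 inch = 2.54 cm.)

Cast on 42 stitches; work 19 rows.

Finished = 6 + 1 = 7 inches.
7 inches × 2.54 = 17.78 cm.
15/7.5 = 2 sts per cm; 17.78 × 2 = 35.56 sts.
Next multiple of 7 → 42.
2.5 inches = 6.35 cm; × 3.067 = 19.47 → 19 rows.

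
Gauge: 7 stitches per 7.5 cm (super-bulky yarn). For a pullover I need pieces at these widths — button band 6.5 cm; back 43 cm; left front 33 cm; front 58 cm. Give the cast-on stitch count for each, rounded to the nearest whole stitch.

button band 6; back 40; left front 31; front 54.

Rate = 7/7.5 = 0.933 sts per cm.
button band: 6.5 × 0.933 = 6.07 → 6.
back: 43 × 0.933 = 40.13 → 40.
left front: 33 × 0.933 = 30.80 → 31.
front: 58 × 0.933 = 54.13 → 54.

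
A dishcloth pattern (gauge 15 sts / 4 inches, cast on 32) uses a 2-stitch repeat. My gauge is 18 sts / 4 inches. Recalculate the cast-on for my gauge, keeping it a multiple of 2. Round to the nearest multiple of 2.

CO 38 sts.

32 × 18 / 15 = 38.40.
Nearest multiple of 2: 38.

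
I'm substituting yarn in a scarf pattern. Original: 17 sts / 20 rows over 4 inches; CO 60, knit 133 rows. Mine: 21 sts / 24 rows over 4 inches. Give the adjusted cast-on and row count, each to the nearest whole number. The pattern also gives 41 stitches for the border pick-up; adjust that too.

Stitches: 60 × 21/17 = 74.12 → 74.
Rows: 133 × 24/20 = 159.60 → 160.
border pick-up: 41 × 21/17 = 50.65 → 51.

Cast on 74 stitches; work 160 rows; border pick-up 51 stitches.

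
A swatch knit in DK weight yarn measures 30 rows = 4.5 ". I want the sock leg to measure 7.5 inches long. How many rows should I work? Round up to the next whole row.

30 rows / 4.5 in = 6.667 rows per inch.
7.5 × 6.667 = 50.00 rows.

Work 50 rows.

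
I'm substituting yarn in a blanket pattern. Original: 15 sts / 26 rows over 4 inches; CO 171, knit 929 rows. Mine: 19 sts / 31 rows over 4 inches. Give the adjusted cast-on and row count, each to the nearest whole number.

Stitches: 171 × 19/15 = 216.60 → 217.
Rows: 929 × 31/26 = 1107.65 → 1108.

Cast on 217 stitches; work 1108 rows.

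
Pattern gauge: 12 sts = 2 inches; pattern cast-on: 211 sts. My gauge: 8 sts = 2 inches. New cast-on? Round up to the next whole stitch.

141 stitches.

Scale factor = 8 / 12 = 0.667.
211 × 8 / 12 = 140.67 sts.
→ 141 sts.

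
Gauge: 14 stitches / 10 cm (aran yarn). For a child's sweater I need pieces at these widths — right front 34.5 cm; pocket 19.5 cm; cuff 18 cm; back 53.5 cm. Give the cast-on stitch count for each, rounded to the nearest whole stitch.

right front 48; pocket 27; cuff 25; back 75.

Rate = 14/10 = 1.4 sts per cm.
right front: 34.5 × 1.4 = 48.30 → 48.
pocket: 19.5 × 1.4 = 27.30 → 27.
cuff: 18 × 1.4 = 25.20 → 25.
back: 53.5 × 1.4 = 74.90 → 75.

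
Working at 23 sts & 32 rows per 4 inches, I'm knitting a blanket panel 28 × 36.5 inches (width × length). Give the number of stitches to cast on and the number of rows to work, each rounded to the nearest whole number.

Cast on 161 stitches and work 292 rows.

Stitch gauge = 23/4 = 5.75 sts/in; 28 × 5.75 = 161.00 → 161 sts.
Row gauge = 32/4 = 8 rows/in; 36.5 × 8 = 292.00 → 292 rows.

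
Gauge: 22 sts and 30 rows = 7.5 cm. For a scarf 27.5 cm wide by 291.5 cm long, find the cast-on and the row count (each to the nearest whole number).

Cast on 81 stitches and work 1166 rows.

Stitch gauge = 22/7.5 = 2.933 sts/cm; 27.5 × 2.933 = 80.67 → 81 sts.
Row gauge = 30/7.5 = 4 rows/cm; 291.5 × 4 = 1166.00 → 1166 rows.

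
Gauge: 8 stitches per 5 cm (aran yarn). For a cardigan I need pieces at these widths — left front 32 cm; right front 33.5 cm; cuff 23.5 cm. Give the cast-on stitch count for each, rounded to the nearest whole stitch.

left front 51; right front 54; cuff 38.

Rate = 8/5 = 1.6 sts per cm.
left front: 32 × 1.6 = 51.20 → 51.
right front: 33.5 × 1.6 = 53.60 → 54.
cuff: 23.5 × 1.6 = 37.60 → 38.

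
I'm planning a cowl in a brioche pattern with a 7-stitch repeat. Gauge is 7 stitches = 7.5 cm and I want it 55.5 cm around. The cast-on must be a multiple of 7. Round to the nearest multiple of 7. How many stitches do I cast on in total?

49 stitches.

7 / 7.5 = 0.933 sts per cm.
55.5 × 0.933 = 51.80 sts.
Nearest multiple of 7: 49.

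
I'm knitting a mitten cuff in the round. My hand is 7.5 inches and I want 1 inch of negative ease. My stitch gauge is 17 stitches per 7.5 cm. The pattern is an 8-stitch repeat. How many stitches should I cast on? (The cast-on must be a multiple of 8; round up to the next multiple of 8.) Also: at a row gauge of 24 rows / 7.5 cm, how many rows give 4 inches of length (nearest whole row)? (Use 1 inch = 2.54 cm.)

Finished = 7.5 − 1 = 6.5 inches.
6.5 inches × 2.54 = 16.51 cm.
17/7.5 = 2.267 sts per cm; 16.51 × 2.267 = 37.42 sts.
Next multiple of 8 → 40.
4 inches = 10.16 cm; × 3.2 = 32.51 → 33 rows.

Cast on 40 stitches; work 33 rows.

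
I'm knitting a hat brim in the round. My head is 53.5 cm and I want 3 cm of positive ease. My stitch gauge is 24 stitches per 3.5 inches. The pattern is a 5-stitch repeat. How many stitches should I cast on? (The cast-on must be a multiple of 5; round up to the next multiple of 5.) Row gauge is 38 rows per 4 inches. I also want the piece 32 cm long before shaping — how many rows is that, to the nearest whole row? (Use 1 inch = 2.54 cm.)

Finished = 53.5 + 3 = 56.5 cm.
56.5 cm × 1/2.54 = 22.24 inches.
24/3.5 = 6.857 sts per in; 22.24 × 6.857 = 152.53 sts.
Next multiple of 5 → 155.
32 cm = 12.60 inches; × 9.5 = 119.69 → 120 rows.

Cast on 155 stitches; work 120 rows.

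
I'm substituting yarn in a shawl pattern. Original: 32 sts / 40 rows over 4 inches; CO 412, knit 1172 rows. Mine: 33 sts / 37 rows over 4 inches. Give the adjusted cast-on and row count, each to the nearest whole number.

Cast on 425 stitches; work 1084 rows.

Stitches: 412 × 33/32 = 424.88 → 425.
Rows: 1172 × 37/40 = 1084.10 → 1084.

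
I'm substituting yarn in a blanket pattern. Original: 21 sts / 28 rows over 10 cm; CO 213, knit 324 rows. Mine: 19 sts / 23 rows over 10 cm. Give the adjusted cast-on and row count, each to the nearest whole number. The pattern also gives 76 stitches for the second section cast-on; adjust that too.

Stitches: 213 × 19/21 = 192.71 → 193.
Rows: 324 × 23/28 = 266.14 → 266.
second section cast-on: 76 × 19/21 = 68.76 → 69.

Cast on 193 stitches; work 266 rows; second section cast-on 69 stitches.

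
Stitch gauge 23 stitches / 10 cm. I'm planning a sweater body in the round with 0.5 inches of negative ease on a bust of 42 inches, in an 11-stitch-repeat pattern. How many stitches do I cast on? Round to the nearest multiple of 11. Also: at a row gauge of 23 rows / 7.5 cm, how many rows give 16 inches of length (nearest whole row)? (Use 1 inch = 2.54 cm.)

Cast on 242 stitches; work 125 rows.

Finished = 42 − 0.5 = 41.5 inches.
41.5 inches × 2.54 = 105.41 cm.
23/10 = 2.3 sts per cm; 105.41 × 2.3 = 242.44 sts.
Nearest multiple of 11 → 242.
16 inches = 40.64 cm; × 3.067 = 124.63 → 125 rows.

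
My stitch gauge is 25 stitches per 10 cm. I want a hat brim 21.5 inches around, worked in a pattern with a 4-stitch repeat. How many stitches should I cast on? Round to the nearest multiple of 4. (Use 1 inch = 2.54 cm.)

21.5 in = 21.5 × 2.54 = 54.61 cm.
25 / 10 = 2.5 sts/cm.
54.61 × 2.5 = 136.53 sts.
→ 136.

Cast on 136 stitches.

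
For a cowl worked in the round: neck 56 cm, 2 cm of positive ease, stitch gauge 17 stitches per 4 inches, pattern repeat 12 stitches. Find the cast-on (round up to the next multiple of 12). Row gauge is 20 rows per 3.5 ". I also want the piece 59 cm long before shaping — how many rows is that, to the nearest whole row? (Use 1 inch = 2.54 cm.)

Cast on 108 stitches; work 133 rows.

Finished = 56 + 2 = 58 cm.
58 cm × 1/2.54 = 22.83 inches.
17/4 = 4.25 sts per in; 22.83 × 4.25 = 97.05 sts.
Next multiple of 12 → 108.
59 cm = 23.23 inches; × 5.714 = 132.73 → 133 rows.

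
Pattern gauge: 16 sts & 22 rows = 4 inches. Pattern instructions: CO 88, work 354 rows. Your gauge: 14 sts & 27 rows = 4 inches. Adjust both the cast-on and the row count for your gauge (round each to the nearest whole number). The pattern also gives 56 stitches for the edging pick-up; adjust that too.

Stitches: 88 × 14/16 = 77.00 → 77.
Rows: 354 × 27/22 = 434.45 → 434.
edging pick-up: 56 × 14/16 = 49.00 → 49.

Cast on 77 stitches; work 434 rows; edging pick-up 49 stitches.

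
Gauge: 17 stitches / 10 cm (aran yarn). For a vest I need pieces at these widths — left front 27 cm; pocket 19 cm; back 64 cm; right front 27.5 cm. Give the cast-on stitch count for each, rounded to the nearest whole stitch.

Rate = 17/10 = 1.7 sts per cm.
left front: 27 × 1.7 = 45.90 → 46.
pocket: 19 × 1.7 = 32.30 → 32.
back: 64 × 1.7 = 108.80 → 109.
right front: 27.5 × 1.7 = 46.75 → 47.

left front 46; pocket 32; back 109; right front 47.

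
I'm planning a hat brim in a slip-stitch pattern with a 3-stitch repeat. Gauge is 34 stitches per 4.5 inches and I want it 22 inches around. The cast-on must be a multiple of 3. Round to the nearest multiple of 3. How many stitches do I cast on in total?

34 / 4.5 = 7.556 sts per inch.
22 × 7.556 = 166.22 sts.
Nearest multiple of 3: 165.

CO 165 sts.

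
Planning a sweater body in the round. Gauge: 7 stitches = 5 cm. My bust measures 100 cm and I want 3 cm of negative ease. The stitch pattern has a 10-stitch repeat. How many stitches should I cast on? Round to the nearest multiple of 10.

Finished = 100 − 3 = 97 cm.
7 / 5 = 1.4 sts/cm.
97 × 1.4 = 135.80 sts.
Nearest multiple of 10: 140.

Cast on 140 stitches.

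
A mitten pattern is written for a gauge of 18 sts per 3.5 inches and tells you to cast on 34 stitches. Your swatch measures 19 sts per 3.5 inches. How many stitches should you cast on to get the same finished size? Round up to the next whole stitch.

Scale factor = 19 / 18 = 1.056.
34 × 19 / 18 = 35.89 sts.
→ 36 sts.

Cast on 36 stitches.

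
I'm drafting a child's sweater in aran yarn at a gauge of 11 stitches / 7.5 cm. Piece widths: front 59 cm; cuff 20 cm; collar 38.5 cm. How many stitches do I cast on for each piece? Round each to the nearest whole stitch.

Rate = 11/7.5 = 1.467 sts per cm.
front: 59 × 1.467 = 86.53 → 87.
cuff: 20 × 1.467 = 29.33 → 29.
collar: 38.5 × 1.467 = 56.47 → 56.

front 87; cuff 29; collar 56.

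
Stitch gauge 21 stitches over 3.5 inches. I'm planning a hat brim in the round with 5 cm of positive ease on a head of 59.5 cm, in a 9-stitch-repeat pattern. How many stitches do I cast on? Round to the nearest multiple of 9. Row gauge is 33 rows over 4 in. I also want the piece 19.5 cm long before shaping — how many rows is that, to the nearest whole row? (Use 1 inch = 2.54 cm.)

Cast on 153 stitches; work 63 rows.

Finished = 59.5 + 5 = 64.5 cm.
64.5 cm × 1/2.54 = 25.39 inches.
21/3.5 = 6 sts per in; 25.39 × 6 = 152.36 sts.
Nearest multiple of 9 → 153.
19.5 cm = 7.68 inches; × 8.25 = 63.34 → 63 rows.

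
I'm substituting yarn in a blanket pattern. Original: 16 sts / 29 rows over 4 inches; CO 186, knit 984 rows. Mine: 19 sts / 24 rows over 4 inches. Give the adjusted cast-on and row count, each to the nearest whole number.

Stitches: 186 × 19/16 = 220.88 → 221.
Rows: 984 × 24/29 = 814.34 → 814.

Cast on 221 stitches; work 814 rows.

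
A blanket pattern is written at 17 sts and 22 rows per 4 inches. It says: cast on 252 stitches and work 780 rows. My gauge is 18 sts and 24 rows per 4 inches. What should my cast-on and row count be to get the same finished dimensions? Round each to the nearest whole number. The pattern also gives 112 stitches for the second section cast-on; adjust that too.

Cast on 267 stitches; work 851 rows; second section cast-on 119 stitches.

Stitches: 252 × 18/17 = 266.82 → 267.
Rows: 780 × 24/22 = 850.91 → 851.
second section cast-on: 112 × 18/17 = 118.59 → 119.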